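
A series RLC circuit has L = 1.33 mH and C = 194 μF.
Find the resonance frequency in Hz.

Step 1 — Resonance condition Im(Z)=0 gives ω₀ = 1/√(LC).
Step 2 — ω₀ = 1/√(0.00133·0.000194) = 1969 rad/s.
Step 3 — f₀ = ω₀/(2π) = 313.3 Hz.

f₀ = 313.3 Hz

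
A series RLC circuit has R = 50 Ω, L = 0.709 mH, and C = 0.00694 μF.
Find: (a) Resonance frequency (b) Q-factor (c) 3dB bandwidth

Step 1 — Resonance: ω₀ = 1/√(LC) = 1/√(0.000709·6.94e-09) = 4.508e+05 rad/s.
Step 2 — f₀ = ω₀/(2π) = 7.175e+04 Hz.
Step 3 — Series Q: Q = ω₀L/R = 4.508e+05·0.000709/50 = 6.393.
Step 4 — Bandwidth: Δω = ω₀/Q = 7.052e+04 rad/s; BW = Δω/(2π) = 1.122e+04 Hz.

(a) f₀ = 7.175e+04 Hz  (b) Q = 6.393  (c) BW = 1.122e+04 Hz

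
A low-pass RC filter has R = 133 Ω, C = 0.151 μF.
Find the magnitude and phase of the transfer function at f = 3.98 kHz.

Step 1 — Angular frequency: ω = 2π·3980 = 2.501e+04 rad/s.
Step 2 — Transfer function: H(jω) = 1/(1 + jωRC).
Step 3 — Denominator: 1 + jωRC = 1 + j·2.501e+04·133·1.51e-07 = 1 + j0.5022.
Step 4 — H = 0.7986 - j0.4011.
Step 5 — Magnitude: |H| = 0.8936 (-1.0 dB); phase: φ = -26.7°.

|H| = 0.8936 (-1.0 dB), φ = -26.7°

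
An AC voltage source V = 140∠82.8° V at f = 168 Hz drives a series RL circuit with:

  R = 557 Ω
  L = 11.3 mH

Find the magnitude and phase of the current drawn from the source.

Step 1 — Angular frequency: ω = 2π·f = 2π·168 = 1056 rad/s.
Step 2 — Component impedances:
  R: Z = R = 557 Ω
  L: Z = jωL = j·1056·0.0113 = 0 + j11.93 Ω
Step 3 — Series combination: Z_total = R + L = 557 + j11.93 Ω = 557.1∠1.2° Ω.
Step 4 — Source phasor: V = 140∠82.8° V = 17.55 + j138.9 V.
Step 5 — Ohm's law: I = V / Z_total = (17.55 + j138.9) / (557 + j11.93) = 0.03683 + j0.2486 A.
Step 6 — Convert to polar: |I| = 0.2513 A, ∠I = 81.6°.

I = 0.2513∠81.6° A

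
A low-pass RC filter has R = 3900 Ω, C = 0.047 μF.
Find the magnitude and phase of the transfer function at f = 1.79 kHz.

Step 1 — Angular frequency: ω = 2π·1790 = 1.125e+04 rad/s.
Step 2 — Transfer function: H(jω) = 1/(1 + jωRC).
Step 3 — Denominator: 1 + jωRC = 1 + j·1.125e+04·3900·4.7e-08 = 1 + j2.062.
Step 4 — H = 0.1905 - j0.3927.
Step 5 — Magnitude: |H| = 0.4364 (-7.2 dB); phase: φ = -64.1°.

|H| = 0.4364 (-7.2 dB), φ = -64.1°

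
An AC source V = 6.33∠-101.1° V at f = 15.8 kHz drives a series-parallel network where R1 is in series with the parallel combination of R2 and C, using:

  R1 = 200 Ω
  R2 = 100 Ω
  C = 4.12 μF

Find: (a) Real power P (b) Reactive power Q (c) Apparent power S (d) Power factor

Step 1 — Angular frequency: ω = 2π·f = 2π·1.58e+04 = 9.927e+04 rad/s.
Step 2 — Component impedances:
  R1: Z = R = 200 Ω
  R2: Z = R = 100 Ω
  C: Z = 1/(jωC) = -j/(ω·C) = 0 - j2.445 Ω
Step 3 — Parallel branch: R2 || C = 1/(1/R2 + 1/C) = 0.05974 - j2.443 Ω.
Step 4 — Series with R1: Z_total = R1 + (R2 || C) = 200.1 - j2.443 Ω = 200.1∠-0.7° Ω.
Step 5 — Source phasor: V = 6.33∠-101.1° V = -1.219 - j6.212 V.
Step 6 — Current: I = V / Z = -0.005711 - j0.03112 A = 0.03164∠-100.4° A.
Step 7 — Complex power: S = V·I* = 0.2003 - j0.002446 VA.
Step 8 — Real power: P = Re(S) = 0.2003 W.
Step 9 — Reactive power: Q = Im(S) = -0.002446 VAR.
Step 10 — Apparent power: |S| = 0.2003 VA.
Step 11 — Power factor: PF = P/|S| = 0.9999 (leading).

(a) P = 0.2003 W  (b) Q = -0.002446 VAR  (c) S = 0.2003 VA  (d) PF = 0.9999 (leading)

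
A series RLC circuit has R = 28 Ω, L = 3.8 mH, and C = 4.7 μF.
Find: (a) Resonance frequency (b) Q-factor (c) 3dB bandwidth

Step 1 — Resonance condition Im(Z)=0 gives ω₀ = 1/√(LC).
Step 2 — ω₀ = 1/√(0.0038·4.7e-06) = 7483 rad/s.
Step 3 — f₀ = ω₀/(2π) = 1191 Hz.
Step 4 — Series Q: Q = ω₀L/R = 7483·0.0038/28 = 1.016.
Step 5 — 3dB bandwidth: Δω = ω₀/Q = 7368 rad/s; BW = Δω/(2π) = 1173 Hz.

(a) f₀ = 1191 Hz  (b) Q = 1.016  (c) BW = 1173 Hz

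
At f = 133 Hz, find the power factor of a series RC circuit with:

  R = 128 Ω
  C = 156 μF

Step 1 — Angular frequency: ω = 2π·f = 2π·133 = 835.7 rad/s.
Step 2 — Component impedances:
  R: Z = R = 128 Ω
  C: Z = 1/(jωC) = -j/(ω·C) = 0 - j7.671 Ω
Step 3 — Series combination: Z_total = R + C = 128 - j7.671 Ω = 128.2∠-3.4° Ω.
Step 4 — Power factor: PF = cos(φ) = Re(Z)/|Z| = 128/128.23 = 0.9982.
Step 5 — Type: Im(Z) = -7.671 ⇒ leading (phase φ = -3.4°).

PF = 0.9982 (leading, φ = -3.4°)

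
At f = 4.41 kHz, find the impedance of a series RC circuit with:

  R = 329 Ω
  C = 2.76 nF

Step 1 — Angular frequency: ω = 2π·f = 2π·4410 = 2.771e+04 rad/s.
Step 2 — Component impedances:
  R: Z = R = 329 Ω
  C: Z = 1/(jωC) = -j/(ω·C) = 0 - j1.308e+04 Ω
Step 3 — Series combination: Z_total = R + C = 329 - j1.308e+04 Ω = 1.308e+04∠-88.6° Ω.

Z = 329 - j1.308e+04 Ω = 1.308e+04∠-88.6° Ω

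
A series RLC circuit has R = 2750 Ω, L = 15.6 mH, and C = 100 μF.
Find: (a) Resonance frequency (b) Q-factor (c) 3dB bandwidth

Step 1 — Resonance: ω₀ = 1/√(LC) = 1/√(0.0156·0.0001) = 800.6 rad/s.
Step 2 — f₀ = ω₀/(2π) = 127.4 Hz.
Step 3 — Series Q: Q = ω₀L/R = 800.6·0.0156/2750 = 0.004542.
Step 4 — Bandwidth: Δω = ω₀/Q = 1.763e+05 rad/s; BW = Δω/(2π) = 2.806e+04 Hz.

(a) f₀ = 127.4 Hz  (b) Q = 0.004542  (c) BW = 2.806e+04 Hz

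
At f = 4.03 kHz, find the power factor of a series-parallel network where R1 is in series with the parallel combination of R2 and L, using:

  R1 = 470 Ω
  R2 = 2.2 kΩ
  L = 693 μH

Step 1 — Angular frequency: ω = 2π·f = 2π·4030 = 2.532e+04 rad/s.
Step 2 — Component impedances:
  R1: Z = R = 470 Ω
  R2: Z = R = 2200 Ω
  L: Z = jωL = j·2.532e+04·0.000693 = 0 + j17.55 Ω
Step 3 — Parallel branch: R2 || L = 1/(1/R2 + 1/L) = 0.14 + j17.55 Ω.
Step 4 — Series with R1: Z_total = R1 + (R2 || L) = 470.1 + j17.55 Ω = 470.5∠2.1° Ω.
Step 5 — Power factor: PF = cos(φ) = Re(Z)/|Z| = 470.14/470.47 = 0.9993.
Step 6 — Type: Im(Z) = 17.55 ⇒ lagging (phase φ = 2.1°).

PF = 0.9993 (lagging, φ = 2.1°)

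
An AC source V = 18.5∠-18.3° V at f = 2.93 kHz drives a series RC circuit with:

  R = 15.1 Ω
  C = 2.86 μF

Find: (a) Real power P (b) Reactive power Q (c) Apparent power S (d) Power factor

Step 1 — Angular frequency: ω = 2π·f = 2π·2930 = 1.841e+04 rad/s.
Step 2 — Component impedances:
  R: Z = R = 15.1 Ω
  C: Z = 1/(jωC) = -j/(ω·C) = 0 - j18.99 Ω
Step 3 — Series combination: Z_total = R + C = 15.1 - j18.99 Ω = 24.26∠-51.5° Ω.
Step 4 — Source phasor: V = 18.5∠-18.3° V = 17.56 - j5.809 V.
Step 5 — Current: I = V / Z = 0.6379 + j0.4176 A = 0.7625∠33.2° A.
Step 6 — Complex power: S = V·I* = 8.778 - j11.04 VA.
Step 7 — Real power: P = Re(S) = 8.778 W.
Step 8 — Reactive power: Q = Im(S) = -11.04 VAR.
Step 9 — Apparent power: |S| = 14.11 VA.
Step 10 — Power factor: PF = P/|S| = 0.6223 (leading).

(a) P = 8.778 W  (b) Q = -11.04 VAR  (c) S = 14.11 VA  (d) PF = 0.6223 (leading)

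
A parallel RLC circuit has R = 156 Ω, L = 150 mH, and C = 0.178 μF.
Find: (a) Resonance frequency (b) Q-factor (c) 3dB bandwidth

Step 1 — Resonance: ω₀ = 1/√(LC) = 1/√(0.15·1.78e-07) = 6120 rad/s.
Step 2 — f₀ = ω₀/(2π) = 974 Hz.
Step 3 — Parallel Q: Q = R/(ω₀L) = 156/(6120·0.15) = 0.1699.
Step 4 — Bandwidth: Δω = ω₀/Q = 3.601e+04 rad/s; BW = Δω/(2π) = 5732 Hz.

(a) f₀ = 974 Hz  (b) Q = 0.1699  (c) BW = 5732 Hz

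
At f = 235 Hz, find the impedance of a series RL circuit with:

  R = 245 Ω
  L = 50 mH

Step 1 — Angular frequency: ω = 2π·f = 2π·235 = 1477 rad/s.
Step 2 — Component impedances:
  R: Z = R = 245 Ω
  L: Z = jωL = j·1477·0.05 = 0 + j73.83 Ω
Step 3 — Series combination: Z_total = R + L = 245 + j73.83 Ω = 255.9∠16.8° Ω.

Z = 245 + j73.83 Ω = 255.9∠16.8° Ω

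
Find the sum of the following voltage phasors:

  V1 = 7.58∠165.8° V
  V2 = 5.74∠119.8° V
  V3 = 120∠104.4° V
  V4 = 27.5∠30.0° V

Step 1 — Convert each phasor to rectangular form:
  V1 = 7.58·(cos(165.8°) + j·sin(165.8°)) = -7.348 + j1.859 V
  V2 = 5.74·(cos(119.8°) + j·sin(119.8°)) = -2.853 + j4.981 V
  V3 = 120·(cos(104.4°) + j·sin(104.4°)) = -29.84 + j116.2 V
  V4 = 27.5·(cos(30.0°) + j·sin(30.0°)) = 23.82 + j13.75 V
Step 2 — Sum components: V_total = -16.23 + j136.8 V.
Step 3 — Convert to polar: |V_total| = 137.8 V, ∠V_total = 96.8°.

V_total = 137.8∠96.8° V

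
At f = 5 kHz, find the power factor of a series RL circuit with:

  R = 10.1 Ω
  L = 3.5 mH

Step 1 — Angular frequency: ω = 2π·f = 2π·5000 = 3.142e+04 rad/s.
Step 2 — Component impedances:
  R: Z = R = 10.1 Ω
  L: Z = jωL = j·3.142e+04·0.0035 = 0 + j110 Ω
Step 3 — Series combination: Z_total = R + L = 10.1 + j110 Ω = 110.4∠84.8° Ω.
Step 4 — Power factor: PF = cos(φ) = Re(Z)/|Z| = 10.1/110.42 = 0.09147.
Step 5 — Type: Im(Z) = 110 ⇒ lagging (phase φ = 84.8°).

PF = 0.09147 (lagging, φ = 84.8°)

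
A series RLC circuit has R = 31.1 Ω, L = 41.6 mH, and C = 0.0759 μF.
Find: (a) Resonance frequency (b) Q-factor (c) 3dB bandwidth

Step 1 — Resonance condition Im(Z)=0 gives ω₀ = 1/√(LC).
Step 2 — ω₀ = 1/√(0.0416·7.59e-08) = 1.78e+04 rad/s.
Step 3 — f₀ = ω₀/(2π) = 2832 Hz.
Step 4 — Series Q: Q = ω₀L/R = 1.78e+04·0.0416/31.1 = 23.8.
Step 5 — 3dB bandwidth: Δω = ω₀/Q = 747.6 rad/s; BW = Δω/(2π) = 119 Hz.

(a) f₀ = 2832 Hz  (b) Q = 23.8  (c) BW = 119 Hz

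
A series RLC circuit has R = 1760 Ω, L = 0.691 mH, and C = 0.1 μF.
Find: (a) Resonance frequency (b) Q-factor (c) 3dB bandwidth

Step 1 — Resonance: ω₀ = 1/√(LC) = 1/√(0.000691·1e-07) = 1.203e+05 rad/s.
Step 2 — f₀ = ω₀/(2π) = 1.915e+04 Hz.
Step 3 — Series Q: Q = ω₀L/R = 1.203e+05·0.000691/1760 = 0.04723.
Step 4 — Bandwidth: Δω = ω₀/Q = 2.547e+06 rad/s; BW = Δω/(2π) = 4.054e+05 Hz.

(a) f₀ = 1.915e+04 Hz  (b) Q = 0.04723  (c) BW = 4.054e+05 Hz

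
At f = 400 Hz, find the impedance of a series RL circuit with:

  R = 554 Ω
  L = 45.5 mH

Step 1 — Angular frequency: ω = 2π·f = 2π·400 = 2513 rad/s.
Step 2 — Component impedances:
  R: Z = R = 554 Ω
  L: Z = jωL = j·2513·0.0455 = 0 + j114.4 Ω
Step 3 — Series combination: Z_total = R + L = 554 + j114.4 Ω = 565.7∠11.7° Ω.

Z = 554 + j114.4 Ω = 565.7∠11.7° Ω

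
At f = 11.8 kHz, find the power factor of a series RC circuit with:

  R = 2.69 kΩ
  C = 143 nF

Step 1 — Angular frequency: ω = 2π·f = 2π·1.18e+04 = 7.414e+04 rad/s.
Step 2 — Component impedances:
  R: Z = R = 2690 Ω
  C: Z = 1/(jωC) = -j/(ω·C) = 0 - j94.32 Ω
Step 3 — Series combination: Z_total = R + C = 2690 - j94.32 Ω = 2692∠-2.0° Ω.
Step 4 — Power factor: PF = cos(φ) = Re(Z)/|Z| = 2690/2691.7 = 0.9994.
Step 5 — Type: Im(Z) = -94.32 ⇒ leading (phase φ = -2.0°).

PF = 0.9994 (leading, φ = -2.0°)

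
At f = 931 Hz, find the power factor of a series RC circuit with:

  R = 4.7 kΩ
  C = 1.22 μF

Step 1 — Angular frequency: ω = 2π·f = 2π·931 = 5850 rad/s.
Step 2 — Component impedances:
  R: Z = R = 4700 Ω
  C: Z = 1/(jωC) = -j/(ω·C) = 0 - j140.1 Ω
Step 3 — Series combination: Z_total = R + C = 4700 - j140.1 Ω = 4702∠-1.7° Ω.
Step 4 — Power factor: PF = cos(φ) = Re(Z)/|Z| = 4700/4702 = 0.9996.
Step 5 — Type: Im(Z) = -140.1 ⇒ leading (phase φ = -1.7°).

PF = 0.9996 (leading, φ = -1.7°)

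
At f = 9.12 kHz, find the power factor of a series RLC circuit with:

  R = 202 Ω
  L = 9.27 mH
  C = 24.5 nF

Step 1 — Angular frequency: ω = 2π·f = 2π·9120 = 5.73e+04 rad/s.
Step 2 — Component impedances:
  R: Z = R = 202 Ω
  L: Z = jωL = j·5.73e+04·0.00927 = 0 + j531.2 Ω
  C: Z = 1/(jωC) = -j/(ω·C) = 0 - j712.3 Ω
Step 3 — Series combination: Z_total = R + L + C = 202 - j181.1 Ω = 271.3∠-41.9° Ω.
Step 4 — Power factor: PF = cos(φ) = Re(Z)/|Z| = 202/271.3 = 0.7446.
Step 5 — Type: Im(Z) = -181.1 ⇒ leading (phase φ = -41.9°).

PF = 0.7446 (leading, φ = -41.9°)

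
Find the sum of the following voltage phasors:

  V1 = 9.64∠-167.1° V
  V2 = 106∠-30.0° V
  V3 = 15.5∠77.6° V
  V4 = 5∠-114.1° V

Step 1 — Convert each phasor to rectangular form:
  V1 = 9.64·(cos(-167.1°) + j·sin(-167.1°)) = -9.397 - j2.152 V
  V2 = 106·(cos(-30.0°) + j·sin(-30.0°)) = 91.8 - j53 V
  V3 = 15.5·(cos(77.6°) + j·sin(77.6°)) = 3.328 + j15.14 V
  V4 = 5·(cos(-114.1°) + j·sin(-114.1°)) = -2.042 - j4.564 V
Step 2 — Sum components: V_total = 83.69 - j44.58 V.
Step 3 — Convert to polar: |V_total| = 94.82 V, ∠V_total = -28.0°.

V_total = 94.82∠-28.0° V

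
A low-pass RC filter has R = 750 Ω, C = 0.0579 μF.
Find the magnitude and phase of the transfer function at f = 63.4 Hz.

Step 1 — Angular frequency: ω = 2π·63.4 = 398.4 rad/s.
Step 2 — Transfer function: H(jω) = 1/(1 + jωRC).
Step 3 — Denominator: 1 + jωRC = 1 + j·398.4·750·5.79e-08 = 1 + j0.0173.
Step 4 — H = 0.9997 - j0.01729.
Step 5 — Magnitude: |H| = 0.9999 (-0.0 dB); phase: φ = -1.0°.

|H| = 0.9999 (-0.0 dB), φ = -1.0°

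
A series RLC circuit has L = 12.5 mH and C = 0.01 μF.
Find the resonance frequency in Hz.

Step 1 — Resonance condition Im(Z)=0 gives ω₀ = 1/√(LC).
Step 2 — ω₀ = 1/√(0.0125·1e-08) = 8.944e+04 rad/s.
Step 3 — f₀ = ω₀/(2π) = 1.424e+04 Hz.

f₀ = 1.424e+04 Hz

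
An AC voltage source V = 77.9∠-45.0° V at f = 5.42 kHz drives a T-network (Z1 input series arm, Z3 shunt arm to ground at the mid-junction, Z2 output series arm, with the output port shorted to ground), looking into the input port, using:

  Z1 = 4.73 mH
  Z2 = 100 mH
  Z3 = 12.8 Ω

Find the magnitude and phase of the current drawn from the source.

Step 1 — Angular frequency: ω = 2π·f = 2π·5420 = 3.405e+04 rad/s.
Step 2 — Component impedances:
  Z1: Z = jωL = j·3.405e+04·0.00473 = 0 + j161.1 Ω
  Z2: Z = jωL = j·3.405e+04·0.1 = 0 + j3405 Ω
  Z3: Z = R = 12.8 Ω
Step 3 — With the output port shorted to ground, the output series arm Z2 runs from the junction to ground; the shunt arm Z3 also runs from the junction to ground. They appear in parallel: Z3 || Z2 = 12.8 + j0.04811 Ω.
Step 4 — Series with input arm Z1: Z_in = Z1 + (Z3 || Z2) = 12.8 + j161.1 Ω = 161.6∠85.5° Ω.
Step 5 — Source phasor: V = 77.9∠-45.0° V = 55.08 - j55.08 V.
Step 6 — Ohm's law: I = V / Z_total = (55.08 - j55.08) / (12.8 + j161.1) = -0.3127 - j0.3667 A.
Step 7 — Convert to polar: |I| = 0.4819 A, ∠I = -130.5°.

I = 0.4819∠-130.5° A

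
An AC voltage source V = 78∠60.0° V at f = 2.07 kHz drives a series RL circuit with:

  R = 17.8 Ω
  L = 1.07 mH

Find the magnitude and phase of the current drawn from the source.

Step 1 — Angular frequency: ω = 2π·f = 2π·2070 = 1.301e+04 rad/s.
Step 2 — Component impedances:
  R: Z = R = 17.8 Ω
  L: Z = jωL = j·1.301e+04·0.00107 = 0 + j13.92 Ω
Step 3 — Series combination: Z_total = R + L = 17.8 + j13.92 Ω = 22.59∠38.0° Ω.
Step 4 — Source phasor: V = 78∠60.0° V = 39 + j67.55 V.
Step 5 — Ohm's law: I = V / Z_total = (39 + j67.55) / (17.8 + j13.92) = 3.201 + j1.292 A.
Step 6 — Convert to polar: |I| = 3.452 A, ∠I = 22.0°.

I = 3.452∠22.0° A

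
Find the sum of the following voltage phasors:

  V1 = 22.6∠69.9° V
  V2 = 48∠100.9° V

Step 1 — Convert each phasor to rectangular form:
  V1 = 22.6·(cos(69.9°) + j·sin(69.9°)) = 7.767 + j21.22 V
  V2 = 48·(cos(100.9°) + j·sin(100.9°)) = -9.077 + j47.13 V
Step 2 — Sum components: V_total = -1.31 + j68.36 V.
Step 3 — Convert to polar: |V_total| = 68.37 V, ∠V_total = 91.1°.

V_total = 68.37∠91.1° V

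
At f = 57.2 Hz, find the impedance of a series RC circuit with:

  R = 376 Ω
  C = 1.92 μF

Step 1 — Angular frequency: ω = 2π·f = 2π·57.2 = 359.4 rad/s.
Step 2 — Component impedances:
  R: Z = R = 376 Ω
  C: Z = 1/(jωC) = -j/(ω·C) = 0 - j1449 Ω
Step 3 — Series combination: Z_total = R + C = 376 - j1449 Ω = 1497∠-75.5° Ω.

Z = 376 - j1449 Ω = 1497∠-75.5° Ω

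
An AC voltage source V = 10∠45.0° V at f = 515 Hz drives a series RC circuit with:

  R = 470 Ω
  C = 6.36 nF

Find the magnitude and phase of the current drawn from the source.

Step 1 — Angular frequency: ω = 2π·f = 2π·515 = 3236 rad/s.
Step 2 — Component impedances:
  R: Z = R = 470 Ω
  C: Z = 1/(jωC) = -j/(ω·C) = 0 - j4.859e+04 Ω
Step 3 — Series combination: Z_total = R + C = 470 - j4.859e+04 Ω = 4.859e+04∠-89.4° Ω.
Step 4 — Source phasor: V = 10∠45.0° V = 7.071 + j7.071 V.
Step 5 — Ohm's law: I = V / Z_total = (7.071 + j7.071) / (470 - j4.859e+04) = -0.0001441 + j0.0001469 A.
Step 6 — Convert to polar: |I| = 0.0002058 A, ∠I = 134.4°.

I = 0.0002058∠134.4° A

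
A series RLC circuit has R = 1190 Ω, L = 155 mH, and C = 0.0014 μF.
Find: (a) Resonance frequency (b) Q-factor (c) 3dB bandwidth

Step 1 — Resonance: ω₀ = 1/√(LC) = 1/√(0.155·1.4e-09) = 6.788e+04 rad/s.
Step 2 — f₀ = ω₀/(2π) = 1.08e+04 Hz.
Step 3 — Series Q: Q = ω₀L/R = 6.788e+04·0.155/1190 = 8.842.
Step 4 — Bandwidth: Δω = ω₀/Q = 7677 rad/s; BW = Δω/(2π) = 1222 Hz.

(a) f₀ = 1.08e+04 Hz  (b) Q = 8.842  (c) BW = 1222 Hz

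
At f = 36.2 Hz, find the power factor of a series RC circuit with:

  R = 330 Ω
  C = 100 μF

Step 1 — Angular frequency: ω = 2π·f = 2π·36.2 = 227.5 rad/s.
Step 2 — Component impedances:
  R: Z = R = 330 Ω
  C: Z = 1/(jωC) = -j/(ω·C) = 0 - j43.97 Ω
Step 3 — Series combination: Z_total = R + C = 330 - j43.97 Ω = 332.9∠-7.6° Ω.
Step 4 — Power factor: PF = cos(φ) = Re(Z)/|Z| = 330/332.92 = 0.9912.
Step 5 — Type: Im(Z) = -43.97 ⇒ leading (phase φ = -7.6°).

PF = 0.9912 (leading, φ = -7.6°)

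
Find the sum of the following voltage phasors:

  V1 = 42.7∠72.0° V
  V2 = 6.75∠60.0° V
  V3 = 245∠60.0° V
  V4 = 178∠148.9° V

Step 1 — Convert each phasor to rectangular form:
  V1 = 42.7·(cos(72.0°) + j·sin(72.0°)) = 13.2 + j40.61 V
  V2 = 6.75·(cos(60.0°) + j·sin(60.0°)) = 3.375 + j5.846 V
  V3 = 245·(cos(60.0°) + j·sin(60.0°)) = 122.5 + j212.2 V
  V4 = 178·(cos(148.9°) + j·sin(148.9°)) = -152.4 + j91.94 V
Step 2 — Sum components: V_total = -13.35 + j350.6 V.
Step 3 — Convert to polar: |V_total| = 350.8 V, ∠V_total = 92.2°.

V_total = 350.8∠92.2° V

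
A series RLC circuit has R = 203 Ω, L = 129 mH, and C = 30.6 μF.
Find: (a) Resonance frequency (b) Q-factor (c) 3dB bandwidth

Step 1 — Resonance condition Im(Z)=0 gives ω₀ = 1/√(LC).
Step 2 — ω₀ = 1/√(0.129·3.06e-05) = 503.3 rad/s.
Step 3 — f₀ = ω₀/(2π) = 80.11 Hz.
Step 4 — Series Q: Q = ω₀L/R = 503.3·0.129/203 = 0.3198.
Step 5 — 3dB bandwidth: Δω = ω₀/Q = 1574 rad/s; BW = Δω/(2π) = 250.5 Hz.

(a) f₀ = 80.11 Hz  (b) Q = 0.3198  (c) BW = 250.5 Hz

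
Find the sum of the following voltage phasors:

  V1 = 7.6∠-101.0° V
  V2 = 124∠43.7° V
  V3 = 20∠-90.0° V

Step 1 — Convert each phasor to rectangular form:
  V1 = 7.6·(cos(-101.0°) + j·sin(-101.0°)) = -1.45 - j7.46 V
  V2 = 124·(cos(43.7°) + j·sin(43.7°)) = 89.65 + j85.67 V
  V3 = 20·(cos(-90.0°) + j·sin(-90.0°)) = 0 - j20 V
Step 2 — Sum components: V_total = 88.2 + j58.21 V.
Step 3 — Convert to polar: |V_total| = 105.7 V, ∠V_total = 33.4°.

V_total = 105.7∠33.4° V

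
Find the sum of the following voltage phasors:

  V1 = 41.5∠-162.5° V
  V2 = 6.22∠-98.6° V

Step 1 — Convert each phasor to rectangular form:
  V1 = 41.5·(cos(-162.5°) + j·sin(-162.5°)) = -39.58 - j12.48 V
  V2 = 6.22·(cos(-98.6°) + j·sin(-98.6°)) = -0.9301 - j6.15 V
Step 2 — Sum components: V_total = -40.51 - j18.63 V.
Step 3 — Convert to polar: |V_total| = 44.59 V, ∠V_total = -155.3°.

V_total = 44.59∠-155.3° V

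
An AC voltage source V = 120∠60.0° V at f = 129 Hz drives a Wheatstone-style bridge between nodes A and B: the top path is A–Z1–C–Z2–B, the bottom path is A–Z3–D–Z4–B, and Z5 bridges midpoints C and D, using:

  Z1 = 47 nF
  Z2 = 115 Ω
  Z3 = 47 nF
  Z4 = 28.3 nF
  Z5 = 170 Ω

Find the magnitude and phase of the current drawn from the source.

Step 1 — Angular frequency: ω = 2π·f = 2π·129 = 810.5 rad/s.
Step 2 — Component impedances:
  Z1: Z = 1/(jωC) = -j/(ω·C) = 0 - j2.625e+04 Ω
  Z2: Z = R = 115 Ω
  Z3: Z = 1/(jωC) = -j/(ω·C) = 0 - j2.625e+04 Ω
  Z4: Z = 1/(jωC) = -j/(ω·C) = 0 - j4.36e+04 Ω
  Z5: Z = R = 170 Ω
Step 3 — Bridge requires nodal analysis (the Z5 bridge couples midpoints C and D, so the two paths cannot be reduced to a simple series/parallel combination). Setting node B to ground and injecting 1 A at node A, the 3-node admittance system at A, C, D solves to V_A = Z_AB = 157.5 - j1.313e+04 Ω = 1.313e+04∠-89.3° Ω.
Step 4 — Source phasor: V = 120∠60.0° V = 60 + j103.9 V.
Step 5 — Ohm's law: I = V / Z_total = (60 + j103.9) / (157.5 - j1.313e+04) = -0.007861 + j0.004665 A.
Step 6 — Convert to polar: |I| = 0.009141 A, ∠I = 149.3°.

I = 0.009141∠149.3° A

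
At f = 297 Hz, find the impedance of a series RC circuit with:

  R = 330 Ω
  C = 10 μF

Step 1 — Angular frequency: ω = 2π·f = 2π·297 = 1866 rad/s.
Step 2 — Component impedances:
  R: Z = R = 330 Ω
  C: Z = 1/(jωC) = -j/(ω·C) = 0 - j53.59 Ω
Step 3 — Series combination: Z_total = R + C = 330 - j53.59 Ω = 334.3∠-9.2° Ω.

Z = 330 - j53.59 Ω = 334.3∠-9.2° Ω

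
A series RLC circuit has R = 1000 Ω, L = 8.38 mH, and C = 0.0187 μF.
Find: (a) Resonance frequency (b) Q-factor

Step 1 — Resonance condition Im(Z)=0 gives ω₀ = 1/√(LC).
Step 2 — ω₀ = 1/√(0.00838·1.87e-08) = 7.988e+04 rad/s.
Step 3 — f₀ = ω₀/(2π) = 1.271e+04 Hz.
Step 4 — Series Q: Q = ω₀L/R = 7.988e+04·0.00838/1000 = 0.6694.

(a) f₀ = 1.271e+04 Hz  (b) Q = 0.6694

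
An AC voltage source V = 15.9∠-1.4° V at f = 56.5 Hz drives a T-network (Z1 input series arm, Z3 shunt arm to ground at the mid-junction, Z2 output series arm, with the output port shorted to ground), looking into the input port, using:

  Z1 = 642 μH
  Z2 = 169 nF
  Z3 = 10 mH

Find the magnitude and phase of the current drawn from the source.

Step 1 — Angular frequency: ω = 2π·f = 2π·56.5 = 355 rad/s.
Step 2 — Component impedances:
  Z1: Z = jωL = j·355·0.000642 = 0 + j0.2279 Ω
  Z2: Z = 1/(jωC) = -j/(ω·C) = 0 - j1.667e+04 Ω
  Z3: Z = jωL = j·355·0.01 = 0 + j3.55 Ω
Step 3 — With the output port shorted to ground, the output series arm Z2 runs from the junction to ground; the shunt arm Z3 also runs from the junction to ground. They appear in parallel: Z3 || Z2 = 0 + j3.551 Ω.
Step 4 — Series with input arm Z1: Z_in = Z1 + (Z3 || Z2) = 0 + j3.779 Ω = 3.779∠90.0° Ω.
Step 5 — Source phasor: V = 15.9∠-1.4° V = 15.9 - j0.3885 V.
Step 6 — Ohm's law: I = V / Z_total = (15.9 - j0.3885) / (0 + j3.779) = -0.1028 - j4.207 A.
Step 7 — Convert to polar: |I| = 4.208 A, ∠I = -91.4°.

I = 4.208∠-91.4° A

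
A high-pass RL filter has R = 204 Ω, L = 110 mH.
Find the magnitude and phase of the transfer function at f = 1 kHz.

Step 1 — Angular frequency: ω = 2π·1000 = 6283 rad/s.
Step 2 — Transfer function: H(jω) = jωL/(R + jωL).
Step 3 — Numerator jωL = j·691.2; denominator R + jωL = 204 + j691.2.
Step 4 — H = 0.9199 + j0.2715.
Step 5 — Magnitude: |H| = 0.9591 (-0.4 dB); phase: φ = 16.4°.

|H| = 0.9591 (-0.4 dB), φ = 16.4°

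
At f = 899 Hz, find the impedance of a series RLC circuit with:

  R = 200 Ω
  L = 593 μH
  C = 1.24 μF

Step 1 — Angular frequency: ω = 2π·f = 2π·899 = 5649 rad/s.
Step 2 — Component impedances:
  R: Z = R = 200 Ω
  L: Z = jωL = j·5649·0.000593 = 0 + j3.35 Ω
  C: Z = 1/(jωC) = -j/(ω·C) = 0 - j142.8 Ω
Step 3 — Series combination: Z_total = R + L + C = 200 - j139.4 Ω = 243.8∠-34.9° Ω.

Z = 200 - j139.4 Ω = 243.8∠-34.9° Ω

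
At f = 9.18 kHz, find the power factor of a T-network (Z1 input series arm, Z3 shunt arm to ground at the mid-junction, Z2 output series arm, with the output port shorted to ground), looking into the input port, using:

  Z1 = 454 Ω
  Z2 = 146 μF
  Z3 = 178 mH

Step 1 — Angular frequency: ω = 2π·f = 2π·9180 = 5.768e+04 rad/s.
Step 2 — Component impedances:
  Z1: Z = R = 454 Ω
  Z2: Z = 1/(jωC) = -j/(ω·C) = 0 - j0.1187 Ω
  Z3: Z = jωL = j·5.768e+04·0.178 = 0 + j1.027e+04 Ω
Step 3 — With the output port shorted to ground, the output series arm Z2 runs from the junction to ground; the shunt arm Z3 also runs from the junction to ground. They appear in parallel: Z3 || Z2 = 0 - j0.1187 Ω.
Step 4 — Series with input arm Z1: Z_in = Z1 + (Z3 || Z2) = 454 - j0.1187 Ω = 454∠-0.0° Ω.
Step 5 — Power factor: PF = cos(φ) = Re(Z)/|Z| = 454/454 = 1.
Step 6 — Type: Im(Z) = -0.1187 ⇒ leading (phase φ = -0.0°).

PF = 1 (leading, φ = -0.0°)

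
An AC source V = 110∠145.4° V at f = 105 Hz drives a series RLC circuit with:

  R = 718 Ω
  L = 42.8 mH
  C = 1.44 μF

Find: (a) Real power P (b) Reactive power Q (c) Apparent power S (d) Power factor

Step 1 — Angular frequency: ω = 2π·f = 2π·105 = 659.7 rad/s.
Step 2 — Component impedances:
  R: Z = R = 718 Ω
  L: Z = jωL = j·659.7·0.0428 = 0 + j28.24 Ω
  C: Z = 1/(jωC) = -j/(ω·C) = 0 - j1053 Ω
Step 3 — Series combination: Z_total = R + L + C = 718 - j1024 Ω = 1251∠-55.0° Ω.
Step 4 — Source phasor: V = 110∠145.4° V = -90.55 + j62.46 V.
Step 5 — Current: I = V / Z = -0.08243 - j0.03061 A = 0.08793∠-159.6° A.
Step 6 — Complex power: S = V·I* = 5.552 - j7.921 VA.
Step 7 — Real power: P = Re(S) = 5.552 W.
Step 8 — Reactive power: Q = Im(S) = -7.921 VAR.
Step 9 — Apparent power: |S| = 9.673 VA.
Step 10 — Power factor: PF = P/|S| = 0.574 (leading).

(a) P = 5.552 W  (b) Q = -7.921 VAR  (c) S = 9.673 VA  (d) PF = 0.574 (leading)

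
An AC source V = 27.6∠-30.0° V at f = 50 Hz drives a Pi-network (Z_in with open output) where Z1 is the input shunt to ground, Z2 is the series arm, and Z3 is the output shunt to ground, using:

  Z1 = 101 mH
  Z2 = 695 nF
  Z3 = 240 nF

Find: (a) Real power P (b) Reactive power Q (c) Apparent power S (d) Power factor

Step 1 — Angular frequency: ω = 2π·f = 2π·50 = 314.2 rad/s.
Step 2 — Component impedances:
  Z1: Z = jωL = j·314.2·0.101 = 0 + j31.73 Ω
  Z2: Z = 1/(jωC) = -j/(ω·C) = 0 - j4580 Ω
  Z3: Z = 1/(jωC) = -j/(ω·C) = 0 - j1.326e+04 Ω
Step 3 — With open output, the series arm Z2 and the output shunt Z3 appear in series to ground: Z2 + Z3 = 0 - j1.784e+04 Ω.
Step 4 — Parallel with input shunt Z1: Z_in = Z1 || (Z2 + Z3) = 0 + j31.79 Ω = 31.79∠90.0° Ω.
Step 5 — Source phasor: V = 27.6∠-30.0° V = 23.9 - j13.8 V.
Step 6 — Current: I = V / Z = -0.4341 - j0.752 A = 0.8683∠-120.0° A.
Step 7 — Complex power: S = V·I* = 0 + j23.96 VA.
Step 8 — Real power: P = Re(S) = 0 W.
Step 9 — Reactive power: Q = Im(S) = 23.96 VAR.
Step 10 — Apparent power: |S| = 23.96 VA.
Step 11 — Power factor: PF = P/|S| = 0 (lagging).

(a) P = 0 W  (b) Q = 23.96 VAR  (c) S = 23.96 VA  (d) PF = 0 (lagging)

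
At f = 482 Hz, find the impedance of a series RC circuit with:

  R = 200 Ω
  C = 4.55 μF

Step 1 — Angular frequency: ω = 2π·f = 2π·482 = 3028 rad/s.
Step 2 — Component impedances:
  R: Z = R = 200 Ω
  C: Z = 1/(jωC) = -j/(ω·C) = 0 - j72.57 Ω
Step 3 — Series combination: Z_total = R + C = 200 - j72.57 Ω = 212.8∠-19.9° Ω.

Z = 200 - j72.57 Ω = 212.8∠-19.9° Ω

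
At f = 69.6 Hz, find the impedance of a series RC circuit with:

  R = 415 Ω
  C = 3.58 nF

Step 1 — Angular frequency: ω = 2π·f = 2π·69.6 = 437.3 rad/s.
Step 2 — Component impedances:
  R: Z = R = 415 Ω
  C: Z = 1/(jωC) = -j/(ω·C) = 0 - j6.387e+05 Ω
Step 3 — Series combination: Z_total = R + C = 415 - j6.387e+05 Ω = 6.387e+05∠-90.0° Ω.

Z = 415 - j6.387e+05 Ω = 6.387e+05∠-90.0° Ω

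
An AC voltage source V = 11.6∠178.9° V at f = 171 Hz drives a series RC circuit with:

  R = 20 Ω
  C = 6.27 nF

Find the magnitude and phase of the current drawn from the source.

Step 1 — Angular frequency: ω = 2π·f = 2π·171 = 1074 rad/s.
Step 2 — Component impedances:
  R: Z = R = 20 Ω
  C: Z = 1/(jωC) = -j/(ω·C) = 0 - j1.484e+05 Ω
Step 3 — Series combination: Z_total = R + C = 20 - j1.484e+05 Ω = 1.484e+05∠-90.0° Ω.
Step 4 — Source phasor: V = 11.6∠178.9° V = -11.6 + j0.2227 V.
Step 5 — Ohm's law: I = V / Z_total = (-11.6 + j0.2227) / (20 - j1.484e+05) = -1.511e-06 - j7.813e-05 A.
Step 6 — Convert to polar: |I| = 7.815e-05 A, ∠I = -91.1°.

I = 7.815e-05∠-91.1° A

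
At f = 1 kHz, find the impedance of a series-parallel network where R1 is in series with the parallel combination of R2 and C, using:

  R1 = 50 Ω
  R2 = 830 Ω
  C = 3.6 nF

Step 1 — Angular frequency: ω = 2π·f = 2π·1000 = 6283 rad/s.
Step 2 — Component impedances:
  R1: Z = R = 50 Ω
  R2: Z = R = 830 Ω
  C: Z = 1/(jωC) = -j/(ω·C) = 0 - j4.421e+04 Ω
Step 3 — Parallel branch: R2 || C = 1/(1/R2 + 1/C) = 829.7 - j15.58 Ω.
Step 4 — Series with R1: Z_total = R1 + (R2 || C) = 879.7 - j15.58 Ω = 879.8∠-1.0° Ω.

Z = 879.7 - j15.58 Ω = 879.8∠-1.0° Ω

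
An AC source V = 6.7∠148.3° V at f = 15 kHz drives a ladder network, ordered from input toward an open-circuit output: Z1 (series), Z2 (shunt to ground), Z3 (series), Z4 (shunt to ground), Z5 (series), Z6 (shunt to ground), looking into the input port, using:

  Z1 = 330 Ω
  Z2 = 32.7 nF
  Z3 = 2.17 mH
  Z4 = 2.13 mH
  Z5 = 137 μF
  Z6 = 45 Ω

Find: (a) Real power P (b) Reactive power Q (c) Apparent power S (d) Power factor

Step 1 — Angular frequency: ω = 2π·f = 2π·1.5e+04 = 9.425e+04 rad/s.
Step 2 — Component impedances:
  Z1: Z = R = 330 Ω
  Z2: Z = 1/(jωC) = -j/(ω·C) = 0 - j324.5 Ω
  Z3: Z = jωL = j·9.425e+04·0.00217 = 0 + j204.5 Ω
  Z4: Z = jωL = j·9.425e+04·0.00213 = 0 + j200.7 Ω
  Z5: Z = 1/(jωC) = -j/(ω·C) = 0 - j0.07745 Ω
  Z6: Z = R = 45 Ω
Step 3 — Ladder network (open output): work backward from the far end, alternating series and parallel combinations. Z_in = 651.7 + j504.1 Ω = 823.9∠37.7° Ω.
Step 4 — Source phasor: V = 6.7∠148.3° V = -5.7 + j3.521 V.
Step 5 — Current: I = V / Z = -0.002859 + j0.007613 A = 0.008132∠110.6° A.
Step 6 — Complex power: S = V·I* = 0.0431 + j0.03333 VA.
Step 7 — Real power: P = Re(S) = 0.0431 W.
Step 8 — Reactive power: Q = Im(S) = 0.03333 VAR.
Step 9 — Apparent power: |S| = 0.05448 VA.
Step 10 — Power factor: PF = P/|S| = 0.791 (lagging).

(a) P = 0.0431 W  (b) Q = 0.03333 VAR  (c) S = 0.05448 VA  (d) PF = 0.791 (lagging)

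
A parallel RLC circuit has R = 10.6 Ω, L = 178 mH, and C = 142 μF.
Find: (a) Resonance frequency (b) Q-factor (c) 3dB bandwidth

Step 1 — Resonance: ω₀ = 1/√(LC) = 1/√(0.178·0.000142) = 198.9 rad/s.
Step 2 — f₀ = ω₀/(2π) = 31.66 Hz.
Step 3 — Parallel Q: Q = R/(ω₀L) = 10.6/(198.9·0.178) = 0.2994.
Step 4 — Bandwidth: Δω = ω₀/Q = 664.4 rad/s; BW = Δω/(2π) = 105.7 Hz.

(a) f₀ = 31.66 Hz  (b) Q = 0.2994  (c) BW = 105.7 Hz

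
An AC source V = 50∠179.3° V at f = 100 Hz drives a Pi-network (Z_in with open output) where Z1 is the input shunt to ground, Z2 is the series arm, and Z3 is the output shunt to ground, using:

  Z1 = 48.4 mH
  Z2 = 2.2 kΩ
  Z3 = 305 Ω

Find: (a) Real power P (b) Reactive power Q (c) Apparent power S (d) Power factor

Step 1 — Angular frequency: ω = 2π·f = 2π·100 = 628.3 rad/s.
Step 2 — Component impedances:
  Z1: Z = jωL = j·628.3·0.0484 = 0 + j30.41 Ω
  Z2: Z = R = 2200 Ω
  Z3: Z = R = 305 Ω
Step 3 — With open output, the series arm Z2 and the output shunt Z3 appear in series to ground: Z2 + Z3 = 2505 Ω.
Step 4 — Parallel with input shunt Z1: Z_in = Z1 || (Z2 + Z3) = 0.3691 + j30.41 Ω = 30.41∠89.3° Ω.
Step 5 — Source phasor: V = 50∠179.3° V = -50 + j0.6109 V.
Step 6 — Current: I = V / Z = 0.0001281 + j1.644 A = 1.644∠90.0° A.
Step 7 — Complex power: S = V·I* = 0.998 + j82.21 VA.
Step 8 — Real power: P = Re(S) = 0.998 W.
Step 9 — Reactive power: Q = Im(S) = 82.21 VAR.
Step 10 — Apparent power: |S| = 82.21 VA.
Step 11 — Power factor: PF = P/|S| = 0.01214 (lagging).

(a) P = 0.998 W  (b) Q = 82.21 VAR  (c) S = 82.21 VA  (d) PF = 0.01214 (lagging)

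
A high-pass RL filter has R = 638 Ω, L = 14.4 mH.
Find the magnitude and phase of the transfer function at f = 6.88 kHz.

Step 1 — Angular frequency: ω = 2π·6880 = 4.323e+04 rad/s.
Step 2 — Transfer function: H(jω) = jωL/(R + jωL).
Step 3 — Numerator jωL = j·622.5; denominator R + jωL = 638 + j622.5.
Step 4 — H = 0.4877 + j0.4998.
Step 5 — Magnitude: |H| = 0.6984 (-3.1 dB); phase: φ = 45.7°.

|H| = 0.6984 (-3.1 dB), φ = 45.7°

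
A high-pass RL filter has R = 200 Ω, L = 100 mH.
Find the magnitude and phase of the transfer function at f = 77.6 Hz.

Step 1 — Angular frequency: ω = 2π·77.6 = 487.6 rad/s.
Step 2 — Transfer function: H(jω) = jωL/(R + jωL).
Step 3 — Numerator jωL = j·48.76; denominator R + jωL = 200 + j48.76.
Step 4 — H = 0.0561 + j0.2301.
Step 5 — Magnitude: |H| = 0.2369 (-12.5 dB); phase: φ = 76.3°.

|H| = 0.2369 (-12.5 dB), φ = 76.3°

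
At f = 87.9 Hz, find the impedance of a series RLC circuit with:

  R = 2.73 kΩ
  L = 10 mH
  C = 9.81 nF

Step 1 — Angular frequency: ω = 2π·f = 2π·87.9 = 552.3 rad/s.
Step 2 — Component impedances:
  R: Z = R = 2730 Ω
  L: Z = jωL = j·552.3·0.01 = 0 + j5.523 Ω
  C: Z = 1/(jωC) = -j/(ω·C) = 0 - j1.846e+05 Ω
Step 3 — Series combination: Z_total = R + L + C = 2730 - j1.846e+05 Ω = 1.846e+05∠-89.2° Ω.

Z = 2730 - j1.846e+05 Ω = 1.846e+05∠-89.2° Ω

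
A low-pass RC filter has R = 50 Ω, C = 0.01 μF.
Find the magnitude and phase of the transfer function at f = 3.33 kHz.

Step 1 — Angular frequency: ω = 2π·3330 = 2.092e+04 rad/s.
Step 2 — Transfer function: H(jω) = 1/(1 + jωRC).
Step 3 — Denominator: 1 + jωRC = 1 + j·2.092e+04·50·1e-08 = 1 + j0.01046.
Step 4 — H = 0.9999 - j0.01046.
Step 5 — Magnitude: |H| = 0.9999 (-0.0 dB); phase: φ = -0.6°.

|H| = 0.9999 (-0.0 dB), φ = -0.6°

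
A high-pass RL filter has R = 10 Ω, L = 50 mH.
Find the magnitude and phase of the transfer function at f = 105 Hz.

Step 1 — Angular frequency: ω = 2π·105 = 659.7 rad/s.
Step 2 — Transfer function: H(jω) = jωL/(R + jωL).
Step 3 — Numerator jωL = j·32.99; denominator R + jωL = 10 + j32.99.
Step 4 — H = 0.9158 + j0.2776.
Step 5 — Magnitude: |H| = 0.957 (-0.4 dB); phase: φ = 16.9°.

|H| = 0.957 (-0.4 dB), φ = 16.9°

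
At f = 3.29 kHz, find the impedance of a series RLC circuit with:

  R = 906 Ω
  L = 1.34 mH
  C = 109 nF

Step 1 — Angular frequency: ω = 2π·f = 2π·3290 = 2.067e+04 rad/s.
Step 2 — Component impedances:
  R: Z = R = 906 Ω
  L: Z = jωL = j·2.067e+04·0.00134 = 0 + j27.7 Ω
  C: Z = 1/(jωC) = -j/(ω·C) = 0 - j443.8 Ω
Step 3 — Series combination: Z_total = R + L + C = 906 - j416.1 Ω = 997∠-24.7° Ω.

Z = 906 - j416.1 Ω = 997∠-24.7° Ω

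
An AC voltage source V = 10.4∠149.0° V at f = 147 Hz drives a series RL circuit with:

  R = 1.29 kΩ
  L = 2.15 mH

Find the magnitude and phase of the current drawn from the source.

Step 1 — Angular frequency: ω = 2π·f = 2π·147 = 923.6 rad/s.
Step 2 — Component impedances:
  R: Z = R = 1290 Ω
  L: Z = jωL = j·923.6·0.00215 = 0 + j1.986 Ω
Step 3 — Series combination: Z_total = R + L = 1290 + j1.986 Ω = 1290∠0.1° Ω.
Step 4 — Source phasor: V = 10.4∠149.0° V = -8.915 + j5.356 V.
Step 5 — Ohm's law: I = V / Z_total = (-8.915 + j5.356) / (1290 + j1.986) = -0.006904 + j0.004163 A.
Step 6 — Convert to polar: |I| = 0.008062 A, ∠I = 148.9°.

I = 0.008062∠148.9° A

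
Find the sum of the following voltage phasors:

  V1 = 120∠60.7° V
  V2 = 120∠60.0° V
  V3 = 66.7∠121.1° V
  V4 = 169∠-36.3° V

Step 1 — Convert each phasor to rectangular form:
  V1 = 120·(cos(60.7°) + j·sin(60.7°)) = 58.73 + j104.6 V
  V2 = 120·(cos(60.0°) + j·sin(60.0°)) = 60 + j103.9 V
  V3 = 66.7·(cos(121.1°) + j·sin(121.1°)) = -34.45 + j57.11 V
  V4 = 169·(cos(-36.3°) + j·sin(-36.3°)) = 136.2 - j100.1 V
Step 2 — Sum components: V_total = 220.5 + j165.6 V.
Step 3 — Convert to polar: |V_total| = 275.8 V, ∠V_total = 36.9°.

V_total = 275.8∠36.9° V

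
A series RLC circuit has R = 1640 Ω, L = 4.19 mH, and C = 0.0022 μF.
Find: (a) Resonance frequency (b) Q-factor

Step 1 — Resonance condition Im(Z)=0 gives ω₀ = 1/√(LC).
Step 2 — ω₀ = 1/√(0.00419·2.2e-09) = 3.294e+05 rad/s.
Step 3 — f₀ = ω₀/(2π) = 5.242e+04 Hz.
Step 4 — Series Q: Q = ω₀L/R = 3.294e+05·0.00419/1640 = 0.8415.

(a) f₀ = 5.242e+04 Hz  (b) Q = 0.8415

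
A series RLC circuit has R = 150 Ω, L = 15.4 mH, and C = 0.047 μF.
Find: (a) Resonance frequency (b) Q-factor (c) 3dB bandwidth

Step 1 — Resonance: ω₀ = 1/√(LC) = 1/√(0.0154·4.7e-08) = 3.717e+04 rad/s.
Step 2 — f₀ = ω₀/(2π) = 5916 Hz.
Step 3 — Series Q: Q = ω₀L/R = 3.717e+04·0.0154/150 = 3.816.
Step 4 — Bandwidth: Δω = ω₀/Q = 9740 rad/s; BW = Δω/(2π) = 1550 Hz.

(a) f₀ = 5916 Hz  (b) Q = 3.816  (c) BW = 1550 Hz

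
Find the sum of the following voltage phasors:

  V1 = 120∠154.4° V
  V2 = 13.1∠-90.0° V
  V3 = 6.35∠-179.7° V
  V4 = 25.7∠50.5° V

Step 1 — Convert each phasor to rectangular form:
  V1 = 120·(cos(154.4°) + j·sin(154.4°)) = -108.2 + j51.85 V
  V2 = 13.1·(cos(-90.0°) + j·sin(-90.0°)) = 0 - j13.1 V
  V3 = 6.35·(cos(-179.7°) + j·sin(-179.7°)) = -6.35 - j0.03325 V
  V4 = 25.7·(cos(50.5°) + j·sin(50.5°)) = 16.35 + j19.83 V
Step 2 — Sum components: V_total = -98.22 + j58.55 V.
Step 3 — Convert to polar: |V_total| = 114.3 V, ∠V_total = 149.2°.

V_total = 114.3∠149.2° V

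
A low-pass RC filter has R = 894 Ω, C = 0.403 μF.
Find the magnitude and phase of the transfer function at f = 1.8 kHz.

Step 1 — Angular frequency: ω = 2π·1800 = 1.131e+04 rad/s.
Step 2 — Transfer function: H(jω) = 1/(1 + jωRC).
Step 3 — Denominator: 1 + jωRC = 1 + j·1.131e+04·894·4.03e-07 = 1 + j4.075.
Step 4 — H = 0.05681 - j0.2315.
Step 5 — Magnitude: |H| = 0.2383 (-12.5 dB); phase: φ = -76.2°.

|H| = 0.2383 (-12.5 dB), φ = -76.2°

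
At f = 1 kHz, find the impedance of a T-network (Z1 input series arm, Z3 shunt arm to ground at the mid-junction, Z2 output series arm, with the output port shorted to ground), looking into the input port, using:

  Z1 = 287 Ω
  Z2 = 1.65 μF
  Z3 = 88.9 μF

Step 1 — Angular frequency: ω = 2π·f = 2π·1000 = 6283 rad/s.
Step 2 — Component impedances:
  Z1: Z = R = 287 Ω
  Z2: Z = 1/(jωC) = -j/(ω·C) = 0 - j96.46 Ω
  Z3: Z = 1/(jωC) = -j/(ω·C) = 0 - j1.79 Ω
Step 3 — With the output port shorted to ground, the output series arm Z2 runs from the junction to ground; the shunt arm Z3 also runs from the junction to ground. They appear in parallel: Z3 || Z2 = 0 - j1.758 Ω.
Step 4 — Series with input arm Z1: Z_in = Z1 + (Z3 || Z2) = 287 - j1.758 Ω = 287∠-0.4° Ω.

Z = 287 - j1.758 Ω = 287∠-0.4° Ω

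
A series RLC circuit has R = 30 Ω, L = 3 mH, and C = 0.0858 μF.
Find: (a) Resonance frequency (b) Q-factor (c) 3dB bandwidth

Step 1 — Resonance condition Im(Z)=0 gives ω₀ = 1/√(LC).
Step 2 — ω₀ = 1/√(0.003·8.58e-08) = 6.233e+04 rad/s.
Step 3 — f₀ = ω₀/(2π) = 9920 Hz.
Step 4 — Series Q: Q = ω₀L/R = 6.233e+04·0.003/30 = 6.233.
Step 5 — 3dB bandwidth: Δω = ω₀/Q = 1e+04 rad/s; BW = Δω/(2π) = 1592 Hz.

(a) f₀ = 9920 Hz  (b) Q = 6.233  (c) BW = 1592 Hz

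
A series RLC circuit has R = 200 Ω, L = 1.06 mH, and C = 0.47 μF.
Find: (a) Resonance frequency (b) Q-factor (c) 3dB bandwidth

Step 1 — Resonance condition Im(Z)=0 gives ω₀ = 1/√(LC).
Step 2 — ω₀ = 1/√(0.00106·4.7e-07) = 4.48e+04 rad/s.
Step 3 — f₀ = ω₀/(2π) = 7130 Hz.
Step 4 — Series Q: Q = ω₀L/R = 4.48e+04·0.00106/200 = 0.2375.
Step 5 — 3dB bandwidth: Δω = ω₀/Q = 1.887e+05 rad/s; BW = Δω/(2π) = 3.003e+04 Hz.

(a) f₀ = 7130 Hz  (b) Q = 0.2375  (c) BW = 3.003e+04 Hz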